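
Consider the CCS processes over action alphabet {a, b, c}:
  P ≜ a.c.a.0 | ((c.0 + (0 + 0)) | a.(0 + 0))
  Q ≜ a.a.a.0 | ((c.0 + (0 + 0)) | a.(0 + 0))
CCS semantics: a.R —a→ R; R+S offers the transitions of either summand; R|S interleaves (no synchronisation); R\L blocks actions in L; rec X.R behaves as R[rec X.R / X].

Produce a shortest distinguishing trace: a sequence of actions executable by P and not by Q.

LTS(P): 16 reachable states
  u0 = a.c.a.0 | ((c.0 + (0 + 0)) | a.(0 + 0)) → ··a··> u1, ··a··> u2, ··c··> u3
  u1 = a.c.a.0 | ((c.0 + (0 + 0)) | (0 + 0)) → ··a··> u4, ··c··> u5
  u2 = c.a.0 | ((c.0 + (0 + 0)) | a.(0 + 0)) → ··a··> u4, ··c··> u6, ··c··> u7
  u3 = a.c.a.0 | (0 | a.(0 + 0)) → ··a··> u5, ··a··> u7
  u4 = c.a.0 | ((c.0 + (0 + 0)) | (0 + 0)) → ··c··> u8, ··c··> u9
  u5 = a.c.a.0 | (0 | (0 + 0)) → ··a··> u9
  u6 = a.0 | ((c.0 + (0 + 0)) | a.(0 + 0)) → ··a··> u10, ··a··> u8, ··c··> u11
  u7 = c.a.0 | (0 | a.(0 + 0)) → ··a··> u9, ··c··> u11
  u8 = a.0 | ((c.0 + (0 + 0)) | (0 + 0)) → ··a··> u12, ··c··> u13
  u9 = c.a.0 | (0 | (0 + 0)) → ··c··> u13
  u10 = 0 | ((c.0 + (0 + 0)) | a.(0 + 0)) → ··a··> u12, ··c··> u14
  u11 = a.0 | (0 | a.(0 + 0)) → ··a··> u13, ··a··> u14
  u12 = 0 | ((c.0 + (0 + 0)) | (0 + 0)) → ··c··> u15
  u13 = a.0 | (0 | (0 + 0)) → ··a··> u15
  u14 = 0 | (0 | a.(0 + 0)) → ··a··> u15
  u15 = 0 | (0 | (0 + 0)) → stopped
LTS(Q): 16 reachable states
  v0 = a.a.a.0 | ((c.0 + (0 + 0)) | a.(0 + 0)) → ··a··> v1, ··a··> v2, ··c··> v3
  v1 = a.a.0 | ((c.0 + (0 + 0)) | a.(0 + 0)) → ··a··> v4, ··a··> v5, ··c··> v6
  v2 = a.a.a.0 | ((c.0 + (0 + 0)) | (0 + 0)) → ··a··> v5, ··c··> v7
  v3 = a.a.a.0 | (0 | a.(0 + 0)) → ··a··> v6, ··a··> v7
  v4 = a.0 | ((c.0 + (0 + 0)) | a.(0 + 0)) → ··a··> v8, ··a··> v9, ··c··> v10
  v5 = a.a.0 | ((c.0 + (0 + 0)) | (0 + 0)) → ··a··> v9, ··c··> v11
  v6 = a.a.0 | (0 | a.(0 + 0)) → ··a··> v10, ··a··> v11
  v7 = a.a.a.0 | (0 | (0 + 0)) → ··a··> v11
  v8 = 0 | ((c.0 + (0 + 0)) | a.(0 + 0)) → ··a··> v12, ··c··> v13
  v9 = a.0 | ((c.0 + (0 + 0)) | (0 + 0)) → ··a··> v12, ··c··> v14
  v10 = a.0 | (0 | a.(0 + 0)) → ··a··> v13, ··a··> v14
  v11 = a.a.0 | (0 | (0 + 0)) → ··a··> v14
  v12 = 0 | ((c.0 + (0 + 0)) | (0 + 0)) → ··c··> v15
  v13 = 0 | (0 | a.(0 + 0)) → ··a··> v15
  v14 = a.0 | (0 | (0 + 0)) → ··a··> v15
  v15 = 0 | (0 | (0 + 0)) → stopped
Executing acc from P (initial set {u0}):
  after a @ step 1: {u1, u2}
  after c @ step 2: {u5, u6, u7}
  after c @ step 3: {u11}
  P completes σ.
Executing acc from Q (initial set {v0}):
  after a @ step 1: {v1, v2}
  after c @ step 2: {v6, v7}
  after c @ step 3: no successor for Q

acc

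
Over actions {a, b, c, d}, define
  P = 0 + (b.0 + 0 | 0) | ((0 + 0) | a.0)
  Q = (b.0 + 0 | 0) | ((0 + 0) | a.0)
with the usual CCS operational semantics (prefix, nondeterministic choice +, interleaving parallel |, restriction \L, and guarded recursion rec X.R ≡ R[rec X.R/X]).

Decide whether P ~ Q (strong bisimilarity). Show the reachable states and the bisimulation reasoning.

Reachable graph of P (4 states):
  u0 = 0 + (b.0 + 0 | 0) | ((0 + 0) | a.0) :: --a--▸ u1, --b--▸ u2
  u1 = (b.0 + 0 | 0) | ((0 + 0) | 0) :: --b--▸ u3
  u2 = 0 | ((0 + 0) | a.0) :: --a--▸ u3
  u3 = 0 | ((0 + 0) | 0) :: (no moves)
Reachable graph of Q (4 states):
  v0 = (b.0 + 0 | 0) | ((0 + 0) | a.0) :: --a--▸ v1, --b--▸ v2
  v1 = (b.0 + 0 | 0) | ((0 + 0) | 0) :: --b--▸ v3
  v2 = 0 | ((0 + 0) | a.0) :: --a--▸ v3
  v3 = 0 | ((0 + 0) | 0) :: (no moves)
Partition-refinement fixed point:
  B0 = {u0, v0}
  B1 = {u1, v1}
  B2 = {u3, v3}
  B3 = {u2, v2}
u0 ∈ B0, v0 ∈ B0 → same block

YES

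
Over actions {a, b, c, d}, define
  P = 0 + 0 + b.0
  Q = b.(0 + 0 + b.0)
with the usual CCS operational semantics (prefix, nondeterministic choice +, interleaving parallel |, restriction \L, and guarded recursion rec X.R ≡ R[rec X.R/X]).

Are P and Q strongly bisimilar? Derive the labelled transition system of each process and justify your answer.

LTS(P): 2 reachable states
  m0 = 0 + 0 + b.0 has moves —b→ m1
  m1 = 0 has moves stopped
LTS(Q): 3 reachable states
  n0 = b.(0 + 0 + b.0) has moves —b→ n1
  n1 = 0 + 0 + b.0 has moves —b→ n2
  n2 = 0 has moves stopped
Bisimilarity quotient blocks:
  B0 = {m0, n1}
  B1 = {m1, n2}
  B2 = {n0}
m0 ∈ B0, n0 ∈ B2 → different blocks

P ≁ Q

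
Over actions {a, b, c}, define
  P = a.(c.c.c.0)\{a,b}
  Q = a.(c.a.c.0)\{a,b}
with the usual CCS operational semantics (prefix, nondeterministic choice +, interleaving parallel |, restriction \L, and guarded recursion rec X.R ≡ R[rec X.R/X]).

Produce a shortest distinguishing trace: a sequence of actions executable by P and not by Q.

acc

Reachable graph of P (5 states):
  s0 = a.(c.c.c.0)\{a,b} ⊢ —a→ s1
  s1 = (c.c.c.0)\{a,b} ⊢ —c→ s2
  s2 = (c.c.0)\{a,b} ⊢ —c→ s3
  s3 = (c.0)\{a,b} ⊢ —c→ s4
  s4 = 0\{a,b} ⊢ stopped
Reachable graph of Q (3 states):
  t0 = a.(c.a.c.0)\{a,b} ⊢ —a→ t1
  t1 = (c.a.c.0)\{a,b} ⊢ —c→ t2
  t2 = (a.c.0)\{a,b} ⊢ stopped
Run σ = ⟨acc⟩ on P: start {s0}
  after a @ step 1: {s1}
  after c @ step 2: {s2}
  after c @ step 3: {s3}
  — P admits the full trace.
Run σ = ⟨acc⟩ on Q: start {t0}
  after a @ step 1: {t1}
  after c @ step 2: {t2}
  after c @ step 3: ∅ (Q stuck)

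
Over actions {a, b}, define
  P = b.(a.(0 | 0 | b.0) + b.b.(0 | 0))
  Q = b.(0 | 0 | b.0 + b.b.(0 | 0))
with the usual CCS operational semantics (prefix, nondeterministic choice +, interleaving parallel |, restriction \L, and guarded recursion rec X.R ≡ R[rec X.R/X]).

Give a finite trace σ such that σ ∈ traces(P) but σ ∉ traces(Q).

Reachable graph of P (6 states):
  s0 = b.(a.(0 | 0 | b.0) + b.b.(0 | 0)) has moves --b--▸ s1
  s1 = a.(0 | 0 | b.0) + b.b.(0 | 0) has moves --a--▸ s2, --b--▸ s3
  s2 = 0 | 0 | b.0 has moves --b--▸ s4
  s3 = b.(0 | 0) has moves --b--▸ s5
  s4 = 0 | 0 | 0 has moves stopped
  s5 = 0 | 0 has moves stopped
Reachable graph of Q (5 states):
  t0 = b.(0 | 0 | b.0 + b.b.(0 | 0)) has moves --b--▸ t1
  t1 = 0 | 0 | b.0 + b.b.(0 | 0) has moves --b--▸ t2, --b--▸ t3
  t2 = 0 | 0 | 0 has moves stopped
  t3 = b.(0 | 0) has moves --b--▸ t4
  t4 = 0 | 0 has moves stopped
Executing ba from P (initial set {s0}):
  [1] b ⇒ {s1}
  [2] a ⇒ {s2}
  P completes σ.
Executing ba from Q (initial set {t0}):
  [1] b ⇒ {t1}
  [2] a ⇒ ∅  — Q cannot continue

ba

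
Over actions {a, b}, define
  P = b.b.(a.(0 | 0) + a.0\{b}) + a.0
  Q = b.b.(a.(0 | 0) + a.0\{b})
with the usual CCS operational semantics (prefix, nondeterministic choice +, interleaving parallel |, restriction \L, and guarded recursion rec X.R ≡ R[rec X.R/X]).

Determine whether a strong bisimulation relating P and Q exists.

Reachable graph of P (6 states):
  s0 = b.b.(a.(0 | 0) + a.0\{b}) + a.0 has moves -a-> s1, -b-> s2
  s1 = 0 has moves stopped
  s2 = b.(a.(0 | 0) + a.0\{b}) has moves -b-> s3
  s3 = a.(0 | 0) + a.0\{b} has moves -a-> s4, -a-> s5
  s4 = 0 | 0 has moves stopped
  s5 = 0\{b} has moves stopped
Reachable graph of Q (5 states):
  t0 = b.b.(a.(0 | 0) + a.0\{b}) has moves -b-> t1
  t1 = b.(a.(0 | 0) + a.0\{b}) has moves -b-> t2
  t2 = a.(0 | 0) + a.0\{b} has moves -a-> t3, -a-> t4
  t3 = 0 | 0 has moves stopped
  t4 = 0\{b} has moves stopped
Bisimilarity quotient blocks:
  B0 = {s0}
  B1 = {s1, s4, s5, t3, t4}
  B2 = {s2, t1}
  B3 = {s3, t2}
  B4 = {t0}
s0 ∈ B0, t0 ∈ B4 → different blocks

NO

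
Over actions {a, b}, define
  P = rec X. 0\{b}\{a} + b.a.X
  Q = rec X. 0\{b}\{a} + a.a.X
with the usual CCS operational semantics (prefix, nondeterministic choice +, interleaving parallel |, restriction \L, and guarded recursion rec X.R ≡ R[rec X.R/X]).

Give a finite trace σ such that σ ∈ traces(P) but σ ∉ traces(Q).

P's transition system — 2 states:
  u0 = rec X. 0\{b}\{a} + b.a.X ⊢ ··b··> u1
  u1 = a.(rec X. 0\{b}\{a} + b.a.X) ⊢ ··a··> u0
Q's transition system — 2 states:
  v0 = rec X. 0\{b}\{a} + a.a.X ⊢ ··a··> v1
  v1 = a.(rec X. 0\{b}\{a} + a.a.X) ⊢ ··a··> v0
Executing b from P (initial set {u0}):
  [1] b ⇒ {u1}
  ✓ P
Executing b from Q (initial set {v0}):
  [1] b ⇒ no successor for Q

b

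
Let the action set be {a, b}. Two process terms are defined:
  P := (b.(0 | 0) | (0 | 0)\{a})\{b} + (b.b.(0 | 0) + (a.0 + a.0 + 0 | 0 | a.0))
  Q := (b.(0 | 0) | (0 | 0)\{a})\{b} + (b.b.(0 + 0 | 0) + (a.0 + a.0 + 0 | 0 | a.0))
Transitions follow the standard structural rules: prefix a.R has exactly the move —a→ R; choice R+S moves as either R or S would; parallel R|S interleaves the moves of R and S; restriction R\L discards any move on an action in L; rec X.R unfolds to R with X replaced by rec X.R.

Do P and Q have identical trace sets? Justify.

trace-equivalent

P's transition system — 5 states:
  p0 = (b.(0 | 0) | (0 | 0)\{a})\{b} + (b.b.(0 | 0) + (a.0 + a.0 + 0 | 0 | a.0)) has moves --a--▸ p1, --a--▸ p2, --b--▸ p3
  p1 = 0 has moves stopped
  p2 = 0 | 0 | 0 has moves stopped
  p3 = b.(0 | 0) has moves --b--▸ p4
  p4 = 0 | 0 has moves stopped
Q's transition system — 5 states:
  q0 = (b.(0 | 0) | (0 | 0)\{a})\{b} + (b.b.(0 + 0 | 0) + (a.0 + a.0 + 0 | 0 | a.0)) has moves --a--▸ q1, --a--▸ q2, --b--▸ q3
  q1 = 0 has moves stopped
  q2 = 0 | 0 | 0 has moves stopped
  q3 = b.(0 + 0 | 0) has moves --b--▸ q4
  q4 = 0 + 0 | 0 has moves stopped
Bisimilarity quotient blocks:
  B0 = {p0, q0}
  B1 = {p3, q3}
  B2 = {p1, p2, p4, q1, q2, q4}
p0 ∈ B0, q0 ∈ B0 → same block
Bisimilar ⇒ trace-equivalent.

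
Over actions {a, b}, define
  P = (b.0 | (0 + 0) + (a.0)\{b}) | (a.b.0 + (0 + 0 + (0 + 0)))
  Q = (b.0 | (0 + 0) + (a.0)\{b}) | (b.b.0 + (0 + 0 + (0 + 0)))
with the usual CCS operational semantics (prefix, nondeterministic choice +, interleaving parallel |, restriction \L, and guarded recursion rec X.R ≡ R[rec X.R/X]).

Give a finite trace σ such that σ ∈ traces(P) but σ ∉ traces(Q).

aa

Reachable graph of P (9 states):
  m0 = (b.0 | (0 + 0) + (a.0)\{b}) | (a.b.0 + (0 + 0 + (0 + 0))) | =a=> m1, =a=> m2, =b=> m3
  m1 = (b.0 | (0 + 0) + (a.0)\{b}) | b.0 | =a=> m4, =b=> m5, =b=> m6
  m2 = 0\{b} | (a.b.0 + (0 + 0 + (0 + 0))) | =a=> m4
  m3 = 0 | (0 + 0) | (a.b.0 + (0 + 0 + (0 + 0))) | =a=> m6
  m4 = 0\{b} | b.0 | =b=> m7
  m5 = (b.0 | (0 + 0) + (a.0)\{b}) | 0 | =a=> m7, =b=> m8
  m6 = 0 | (0 + 0) | b.0 | =b=> m8
  m7 = 0\{b} | 0 | ∅
  m8 = 0 | (0 + 0) | 0 | ∅
Reachable graph of Q (9 states):
  n0 = (b.0 | (0 + 0) + (a.0)\{b}) | (b.b.0 + (0 + 0 + (0 + 0))) | =a=> n1, =b=> n2, =b=> n3
  n1 = 0\{b} | (b.b.0 + (0 + 0 + (0 + 0))) | =b=> n4
  n2 = (b.0 | (0 + 0) + (a.0)\{b}) | b.0 | =a=> n4, =b=> n5, =b=> n6
  n3 = 0 | (0 + 0) | (b.b.0 + (0 + 0 + (0 + 0))) | =b=> n6
  n4 = 0\{b} | b.0 | =b=> n7
  n5 = (b.0 | (0 + 0) + (a.0)\{b}) | 0 | =a=> n7, =b=> n8
  n6 = 0 | (0 + 0) | b.0 | =b=> n8
  n7 = 0\{b} | 0 | ∅
  n8 = 0 | (0 + 0) | 0 | ∅
Executing aa from P (initial set {m0}):
  after a @ step 1: {m1, m2}
  after a @ step 2: {m4}
  — P admits the full trace.
Executing aa from Q (initial set {n0}):
  after a @ step 1: {n1}
  after a @ step 2: ∅  — Q cannot continue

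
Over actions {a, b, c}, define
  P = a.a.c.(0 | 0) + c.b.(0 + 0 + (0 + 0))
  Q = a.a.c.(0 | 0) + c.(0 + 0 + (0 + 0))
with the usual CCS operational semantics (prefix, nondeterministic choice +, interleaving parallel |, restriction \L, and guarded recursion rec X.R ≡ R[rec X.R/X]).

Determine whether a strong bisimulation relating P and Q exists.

P's transition system — 6 states:
  p0 = a.a.c.(0 | 0) + c.b.(0 + 0 + (0 + 0)) has moves ··a··> p1, ··c··> p2
  p1 = a.c.(0 | 0) has moves ··a··> p3
  p2 = b.(0 + 0 + (0 + 0)) has moves ··b··> p4
  p3 = c.(0 | 0) has moves ··c··> p5
  p4 = 0 + 0 + (0 + 0) has moves deadlocked
  p5 = 0 | 0 has moves deadlocked
Q's transition system — 5 states:
  q0 = a.a.c.(0 | 0) + c.(0 + 0 + (0 + 0)) has moves ··a··> q1, ··c··> q2
  q1 = a.c.(0 | 0) has moves ··a··> q3
  q2 = 0 + 0 + (0 + 0) has moves deadlocked
  q3 = c.(0 | 0) has moves ··c··> q4
  q4 = 0 | 0 has moves deadlocked
Partition-refinement fixed point:
  B0 = {p0}
  B1 = {p2}
  B2 = {p4, p5, q2, q4}
  B3 = {p1, q1}
  B4 = {p3, q3}
  B5 = {q0}
p0 ∈ B0, q0 ∈ B5 → different blocks

P ≁ Q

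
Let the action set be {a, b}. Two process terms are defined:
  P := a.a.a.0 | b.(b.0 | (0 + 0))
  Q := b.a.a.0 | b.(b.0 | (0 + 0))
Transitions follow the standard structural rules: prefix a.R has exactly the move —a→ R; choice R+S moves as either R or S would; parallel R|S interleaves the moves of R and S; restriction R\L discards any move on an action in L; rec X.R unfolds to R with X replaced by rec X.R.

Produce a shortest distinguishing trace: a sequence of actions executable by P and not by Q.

a

Reachable graph of P (12 states):
  p0 = a.a.a.0 | b.(b.0 | (0 + 0)) → =a=> p1, =b=> p2
  p1 = a.a.0 | b.(b.0 | (0 + 0)) → =a=> p3, =b=> p4
  p2 = a.a.a.0 | (b.0 | (0 + 0)) → =a=> p4, =b=> p5
  p3 = a.0 | b.(b.0 | (0 + 0)) → =a=> p6, =b=> p7
  p4 = a.a.0 | (b.0 | (0 + 0)) → =a=> p7, =b=> p8
  p5 = a.a.a.0 | (0 | (0 + 0)) → =a=> p8
  p6 = 0 | b.(b.0 | (0 + 0)) → =b=> p9
  p7 = a.0 | (b.0 | (0 + 0)) → =a=> p9, =b=> p10
  p8 = a.a.0 | (0 | (0 + 0)) → =a=> p10
  p9 = 0 | (b.0 | (0 + 0)) → =b=> p11
  p10 = a.0 | (0 | (0 + 0)) → =a=> p11
  p11 = 0 | (0 | (0 + 0)) → deadlocked
Reachable graph of Q (12 states):
  q0 = b.a.a.0 | b.(b.0 | (0 + 0)) → =b=> q1, =b=> q2
  q1 = a.a.0 | b.(b.0 | (0 + 0)) → =a=> q3, =b=> q4
  q2 = b.a.a.0 | (b.0 | (0 + 0)) → =b=> q4, =b=> q5
  q3 = a.0 | b.(b.0 | (0 + 0)) → =a=> q6, =b=> q7
  q4 = a.a.0 | (b.0 | (0 + 0)) → =a=> q7, =b=> q8
  q5 = b.a.a.0 | (0 | (0 + 0)) → =b=> q8
  q6 = 0 | b.(b.0 | (0 + 0)) → =b=> q9
  q7 = a.0 | (b.0 | (0 + 0)) → =a=> q9, =b=> q10
  q8 = a.a.0 | (0 | (0 + 0)) → =a=> q10
  q9 = 0 | (b.0 | (0 + 0)) → =b=> q11
  q10 = a.0 | (0 | (0 + 0)) → =a=> q11
  q11 = 0 | (0 | (0 + 0)) → deadlocked
Run σ = ⟨a⟩ on P: start {p0}
  after a @ step 1: {p1}
  — P admits the full trace.
Run σ = ⟨a⟩ on Q: start {q0}
  after a @ step 1: ∅  — Q cannot continue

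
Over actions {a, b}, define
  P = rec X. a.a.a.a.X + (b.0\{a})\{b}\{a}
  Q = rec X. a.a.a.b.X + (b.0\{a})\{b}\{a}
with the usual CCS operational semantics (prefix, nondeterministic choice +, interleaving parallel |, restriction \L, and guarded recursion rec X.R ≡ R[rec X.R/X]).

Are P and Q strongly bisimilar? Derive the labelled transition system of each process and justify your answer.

LTS(P): 4 reachable states
  u0 = rec X. a.a.a.a.X + (b.0\{a})\{b}\{a} :: --a--▸ u1
  u1 = a.a.a.(rec X. a.a.a.a.X + (b.0\{a})\{b}\{a}) :: --a--▸ u2
  u2 = a.a.(rec X. a.a.a.a.X + (b.0\{a})\{b}\{a}) :: --a--▸ u3
  u3 = a.(rec X. a.a.a.a.X + (b.0\{a})\{b}\{a}) :: --a--▸ u0
LTS(Q): 4 reachable states
  v0 = rec X. a.a.a.b.X + (b.0\{a})\{b}\{a} :: --a--▸ v1
  v1 = a.a.b.(rec X. a.a.a.b.X + (b.0\{a})\{b}\{a}) :: --a--▸ v2
  v2 = a.b.(rec X. a.a.a.b.X + (b.0\{a})\{b}\{a}) :: --a--▸ v3
  v3 = b.(rec X. a.a.a.b.X + (b.0\{a})\{b}\{a}) :: --b--▸ v0
Bisimilarity quotient blocks:
  B0 = {u0, u1, u2, u3}
  B1 = {v0}
  B2 = {v1}
  B3 = {v2}
  B4 = {v3}
u0 ∈ B0, v0 ∈ B1 → different blocks

not bisimilar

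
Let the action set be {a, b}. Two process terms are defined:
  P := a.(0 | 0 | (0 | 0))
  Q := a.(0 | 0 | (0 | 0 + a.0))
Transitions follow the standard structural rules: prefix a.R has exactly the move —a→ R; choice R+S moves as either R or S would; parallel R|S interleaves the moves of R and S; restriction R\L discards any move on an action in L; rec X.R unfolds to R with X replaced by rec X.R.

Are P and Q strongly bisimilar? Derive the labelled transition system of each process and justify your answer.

P's transition system — 2 states:
  p0 = a.(0 | 0 | (0 | 0)) :: —a→ p1
  p1 = 0 | 0 | (0 | 0) :: stopped
Q's transition system — 3 states:
  q0 = a.(0 | 0 | (0 | 0 + a.0)) :: —a→ q1
  q1 = 0 | 0 | (0 | 0 + a.0) :: —a→ q2
  q2 = 0 | 0 | 0 :: stopped
Coarsest stable partition (strong bisimilarity classes):
  B0 = {p0, q1}
  B1 = {p1, q2}
  B2 = {q0}
p0 ∈ B0, q0 ∈ B2 → different blocks

not bisimilar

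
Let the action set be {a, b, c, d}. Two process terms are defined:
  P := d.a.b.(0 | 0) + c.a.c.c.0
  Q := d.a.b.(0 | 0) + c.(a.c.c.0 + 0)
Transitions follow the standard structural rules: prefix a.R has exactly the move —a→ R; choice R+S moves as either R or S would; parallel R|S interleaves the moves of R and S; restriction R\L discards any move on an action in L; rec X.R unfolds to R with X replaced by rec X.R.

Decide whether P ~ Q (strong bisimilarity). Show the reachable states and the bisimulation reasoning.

YES

P's transition system — 8 states:
  p0 = d.a.b.(0 | 0) + c.a.c.c.0 ⊢ ··c··> p1, ··d··> p2
  p1 = a.c.c.0 ⊢ ··a··> p3
  p2 = a.b.(0 | 0) ⊢ ··a··> p4
  p3 = c.c.0 ⊢ ··c··> p5
  p4 = b.(0 | 0) ⊢ ··b··> p6
  p5 = c.0 ⊢ ··c··> p7
  p6 = 0 | 0 ⊢ ∅
  p7 = 0 ⊢ ∅
Q's transition system — 8 states:
  q0 = d.a.b.(0 | 0) + c.(a.c.c.0 + 0) ⊢ ··c··> q1, ··d··> q2
  q1 = a.c.c.0 + 0 ⊢ ··a··> q3
  q2 = a.b.(0 | 0) ⊢ ··a··> q4
  q3 = c.c.0 ⊢ ··c··> q5
  q4 = b.(0 | 0) ⊢ ··b··> q6
  q5 = c.0 ⊢ ··c··> q7
  q6 = 0 | 0 ⊢ ∅
  q7 = 0 ⊢ ∅
Partition-refinement fixed point:
  B0 = {p0, q0}
  B1 = {p1, q1}
  B2 = {p3, q3}
  B3 = {p5, q5}
  B4 = {p6, p7, q6, q7}
  B5 = {p2, q2}
  B6 = {p4, q4}
p0 ∈ B0, q0 ∈ B0 → same block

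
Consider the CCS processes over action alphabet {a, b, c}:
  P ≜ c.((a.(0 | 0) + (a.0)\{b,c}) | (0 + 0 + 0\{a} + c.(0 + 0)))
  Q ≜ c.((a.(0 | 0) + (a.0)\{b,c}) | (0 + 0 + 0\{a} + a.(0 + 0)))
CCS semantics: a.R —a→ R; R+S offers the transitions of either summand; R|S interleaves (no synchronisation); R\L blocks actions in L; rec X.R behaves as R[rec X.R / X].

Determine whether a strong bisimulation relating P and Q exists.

NO

Reachable graph of P (7 states):
  u0 = c.((a.(0 | 0) + (a.0)\{b,c}) | (0 + 0 + 0\{a} + c.(0 + 0))) :: --c--▸ u1
  u1 = (a.(0 | 0) + (a.0)\{b,c}) | (0 + 0 + 0\{a} + c.(0 + 0)) :: --a--▸ u2, --a--▸ u3, --c--▸ u4
  u2 = 0 | 0 | (0 + 0 + 0\{a} + c.(0 + 0)) :: --c--▸ u5
  u3 = 0\{b,c} | (0 + 0 + 0\{a} + c.(0 + 0)) :: --c--▸ u6
  u4 = (a.(0 | 0) + (a.0)\{b,c}) | (0 + 0) :: --a--▸ u5, --a--▸ u6
  u5 = 0 | 0 | (0 + 0) :: ∅
  u6 = 0\{b,c} | (0 + 0) :: ∅
Reachable graph of Q (7 states):
  v0 = c.((a.(0 | 0) + (a.0)\{b,c}) | (0 + 0 + 0\{a} + a.(0 + 0))) :: --c--▸ v1
  v1 = (a.(0 | 0) + (a.0)\{b,c}) | (0 + 0 + 0\{a} + a.(0 + 0)) :: --a--▸ v2, --a--▸ v3, --a--▸ v4
  v2 = (a.(0 | 0) + (a.0)\{b,c}) | (0 + 0) :: --a--▸ v5, --a--▸ v6
  v3 = 0 | 0 | (0 + 0 + 0\{a} + a.(0 + 0)) :: --a--▸ v5
  v4 = 0\{b,c} | (0 + 0 + 0\{a} + a.(0 + 0)) :: --a--▸ v6
  v5 = 0 | 0 | (0 + 0) :: ∅
  v6 = 0\{b,c} | (0 + 0) :: ∅
Bisimilarity quotient blocks:
  B0 = {u0}
  B1 = {u1}
  B2 = {u4, v2, v3, v4}
  B3 = {u5, u6, v5, v6}
  B4 = {u2, u3}
  B5 = {v0}
  B6 = {v1}
u0 ∈ B0, v0 ∈ B5 → different blocks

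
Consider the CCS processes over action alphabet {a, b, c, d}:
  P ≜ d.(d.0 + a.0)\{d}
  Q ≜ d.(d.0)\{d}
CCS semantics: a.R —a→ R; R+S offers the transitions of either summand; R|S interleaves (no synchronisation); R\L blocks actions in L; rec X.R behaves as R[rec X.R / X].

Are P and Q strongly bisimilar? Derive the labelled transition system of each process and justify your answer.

NO

Reachable graph of P (3 states):
  m0 = d.(d.0 + a.0)\{d} has moves -d-> m1
  m1 = (d.0 + a.0)\{d} has moves -a-> m2
  m2 = 0\{d} has moves ·
Reachable graph of Q (2 states):
  n0 = d.(d.0)\{d} has moves -d-> n1
  n1 = (d.0)\{d} has moves ·
Partition-refinement fixed point:
  B0 = {m0}
  B1 = {m1}
  B2 = {m2, n1}
  B3 = {n0}
m0 ∈ B0, n0 ∈ B3 → different blocks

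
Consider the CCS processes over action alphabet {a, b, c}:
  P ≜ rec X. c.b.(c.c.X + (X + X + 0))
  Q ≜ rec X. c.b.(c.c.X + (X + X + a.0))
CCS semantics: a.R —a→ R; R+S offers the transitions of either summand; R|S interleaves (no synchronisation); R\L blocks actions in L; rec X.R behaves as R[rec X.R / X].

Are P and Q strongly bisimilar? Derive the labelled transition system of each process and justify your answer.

not bisimilar

Reachable graph of P (4 states):
  p0 = rec X. c.b.(c.c.X + (X + X + 0)) ⊢ --c--▸ p1
  p1 = b.(c.c.(rec X. c.b.(c.c.X + (X + X + 0))) + ((rec X. c.b.(c.c.X + (X + X + 0))) + (rec X. c.b.(c.c.X + (X + X + 0))) + 0)) ⊢ --b--▸ p2
  p2 = c.c.(rec X. c.b.(c.c.X + (X + X + 0))) + ((rec X. c.b.(c.c.X + (X + X + 0))) + (rec X. c.b.(c.c.X + (X + X + 0))) + 0) ⊢ --c--▸ p1, --c--▸ p3
  p3 = c.(rec X. c.b.(c.c.X + (X + X + 0))) ⊢ --c--▸ p0
Reachable graph of Q (5 states):
  q0 = rec X. c.b.(c.c.X + (X + X + a.0)) ⊢ --c--▸ q1
  q1 = b.(c.c.(rec X. c.b.(c.c.X + (X + X + a.0))) + ((rec X. c.b.(c.c.X + (X + X + a.0))) + (rec X. c.b.(c.c.X + (X + X + a.0))) + a.0)) ⊢ --b--▸ q2
  q2 = c.c.(rec X. c.b.(c.c.X + (X + X + a.0))) + ((rec X. c.b.(c.c.X + (X + X + a.0))) + (rec X. c.b.(c.c.X + (X + X + a.0))) + a.0) ⊢ --a--▸ q3, --c--▸ q1, --c--▸ q4
  q3 = 0 ⊢ (no moves)
  q4 = c.(rec X. c.b.(c.c.X + (X + X + a.0))) ⊢ --c--▸ q0
Coarsest stable partition (strong bisimilarity classes):
  B0 = {p0}
  B1 = {p1}
  B2 = {p2}
  B3 = {p3}
  B4 = {q0}
  B5 = {q1}
  B6 = {q2}
  B7 = {q4}
  B8 = {q3}
p0 ∈ B0, q0 ∈ B4 → different blocks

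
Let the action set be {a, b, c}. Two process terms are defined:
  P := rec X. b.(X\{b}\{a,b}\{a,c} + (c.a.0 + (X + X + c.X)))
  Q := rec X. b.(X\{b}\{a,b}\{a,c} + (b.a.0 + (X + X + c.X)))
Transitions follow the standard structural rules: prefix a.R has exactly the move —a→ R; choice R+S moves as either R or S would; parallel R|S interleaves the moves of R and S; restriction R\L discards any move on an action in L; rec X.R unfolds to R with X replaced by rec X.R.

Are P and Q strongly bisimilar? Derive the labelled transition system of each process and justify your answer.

P ≁ Q

LTS(P): 4 reachable states
  s0 = rec X. b.(X\{b}\{a,b}\{a,c} + (c.a.0 + (X + X + c.X))) → ··b··> s1
  s1 = (rec X. b.(X\{b}\{a,b}\{a,c} + (c.a.0 + (X + X + c.X))))\{b}\{a,b}\{a,c} + (c.a.0 + ((rec X. b.(X\{b}\{a,b}\{a,c} + (c.a.0 + (X + X + c.X)))) + (rec X. b.(X\{b}\{a,b}\{a,c} + (c.a.0 + (X + X + c.X)))) + c.(rec X. b.(X\{b}\{a,b}\{a,c} + (c.a.0 + (X + X + c.X)))))) → ··b··> s1, ··c··> s0, ··c··> s2
  s2 = a.0 → ··a··> s3
  s3 = 0 → (no moves)
LTS(Q): 4 reachable states
  t0 = rec X. b.(X\{b}\{a,b}\{a,c} + (b.a.0 + (X + X + c.X))) → ··b··> t1
  t1 = (rec X. b.(X\{b}\{a,b}\{a,c} + (b.a.0 + (X + X + c.X))))\{b}\{a,b}\{a,c} + (b.a.0 + ((rec X. b.(X\{b}\{a,b}\{a,c} + (b.a.0 + (X + X + c.X)))) + (rec X. b.(X\{b}\{a,b}\{a,c} + (b.a.0 + (X + X + c.X)))) + c.(rec X. b.(X\{b}\{a,b}\{a,c} + (b.a.0 + (X + X + c.X)))))) → ··b··> t1, ··b··> t2, ··c··> t0
  t2 = a.0 → ··a··> t3
  t3 = 0 → (no moves)
Bisimilarity quotient blocks:
  B0 = {s0}
  B1 = {s1}
  B2 = {s2, t2}
  B3 = {s3, t3}
  B4 = {t0}
  B5 = {t1}
s0 ∈ B0, t0 ∈ B4 → different blocks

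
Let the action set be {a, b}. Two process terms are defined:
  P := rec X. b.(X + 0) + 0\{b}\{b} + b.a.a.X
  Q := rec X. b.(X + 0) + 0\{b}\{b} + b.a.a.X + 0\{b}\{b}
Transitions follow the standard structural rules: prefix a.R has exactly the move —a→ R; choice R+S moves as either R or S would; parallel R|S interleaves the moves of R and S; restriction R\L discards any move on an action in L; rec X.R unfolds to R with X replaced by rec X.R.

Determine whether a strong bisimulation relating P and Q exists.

bisimilar

P's transition system — 4 states:
  p0 = rec X. b.(X + 0) + 0\{b}\{b} + b.a.a.X → --b--▸ p1, --b--▸ p2
  p1 = (rec X. b.(X + 0) + 0\{b}\{b} + b.a.a.X) + 0 → --b--▸ p1, --b--▸ p2
  p2 = a.a.(rec X. b.(X + 0) + 0\{b}\{b} + b.a.a.X) → --a--▸ p3
  p3 = a.(rec X. b.(X + 0) + 0\{b}\{b} + b.a.a.X) → --a--▸ p0
Q's transition system — 4 states:
  q0 = rec X. b.(X + 0) + 0\{b}\{b} + b.a.a.X + 0\{b}\{b} → --b--▸ q1, --b--▸ q2
  q1 = (rec X. b.(X + 0) + 0\{b}\{b} + b.a.a.X + 0\{b}\{b}) + 0 → --b--▸ q1, --b--▸ q2
  q2 = a.a.(rec X. b.(X + 0) + 0\{b}\{b} + b.a.a.X + 0\{b}\{b}) → --a--▸ q3
  q3 = a.(rec X. b.(X + 0) + 0\{b}\{b} + b.a.a.X + 0\{b}\{b}) → --a--▸ q0
Bisimilarity quotient blocks:
  B0 = {p0, p1, q0, q1}
  B1 = {p2, q2}
  B2 = {p3, q3}
p0 ∈ B0, q0 ∈ B0 → same block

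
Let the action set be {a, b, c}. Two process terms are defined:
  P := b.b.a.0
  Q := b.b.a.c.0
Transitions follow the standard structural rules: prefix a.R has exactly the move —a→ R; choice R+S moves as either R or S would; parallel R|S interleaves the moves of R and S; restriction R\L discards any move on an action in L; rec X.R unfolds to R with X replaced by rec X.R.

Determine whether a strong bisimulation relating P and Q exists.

Reachable graph of P (4 states):
  p0 = b.b.a.0 :: -b-> p1
  p1 = b.a.0 :: -b-> p2
  p2 = a.0 :: -a-> p3
  p3 = 0 :: stopped
Reachable graph of Q (5 states):
  q0 = b.b.a.c.0 :: -b-> q1
  q1 = b.a.c.0 :: -b-> q2
  q2 = a.c.0 :: -a-> q3
  q3 = c.0 :: -c-> q4
  q4 = 0 :: stopped
Partition-refinement fixed point:
  B0 = {p0}
  B1 = {p1}
  B2 = {p2}
  B3 = {p3, q4}
  B4 = {q0}
  B5 = {q1}
  B6 = {q2}
  B7 = {q3}
p0 ∈ B0, q0 ∈ B4 → different blocks

NO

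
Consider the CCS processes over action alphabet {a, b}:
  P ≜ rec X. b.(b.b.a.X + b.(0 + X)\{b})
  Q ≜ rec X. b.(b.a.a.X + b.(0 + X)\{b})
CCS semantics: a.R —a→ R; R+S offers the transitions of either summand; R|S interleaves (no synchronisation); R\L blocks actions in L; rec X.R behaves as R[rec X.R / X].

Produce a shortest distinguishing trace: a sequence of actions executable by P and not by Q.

LTS(P): 5 reachable states
  m0 = rec X. b.(b.b.a.X + b.(0 + X)\{b}) ⊢ -b-> m1
  m1 = b.b.a.(rec X. b.(b.b.a.X + b.(0 + X)\{b})) + b.(0 + (rec X. b.(b.b.a.X + b.(0 + X)\{b})))\{b} ⊢ -b-> m2, -b-> m3
  m2 = (0 + (rec X. b.(b.b.a.X + b.(0 + X)\{b})))\{b} ⊢ (no moves)
  m3 = b.a.(rec X. b.(b.b.a.X + b.(0 + X)\{b})) ⊢ -b-> m4
  m4 = a.(rec X. b.(b.b.a.X + b.(0 + X)\{b})) ⊢ -a-> m0
LTS(Q): 5 reachable states
  n0 = rec X. b.(b.a.a.X + b.(0 + X)\{b}) ⊢ -b-> n1
  n1 = b.a.a.(rec X. b.(b.a.a.X + b.(0 + X)\{b})) + b.(0 + (rec X. b.(b.a.a.X + b.(0 + X)\{b})))\{b} ⊢ -b-> n2, -b-> n3
  n2 = (0 + (rec X. b.(b.a.a.X + b.(0 + X)\{b})))\{b} ⊢ (no moves)
  n3 = a.a.(rec X. b.(b.a.a.X + b.(0 + X)\{b})) ⊢ -a-> n4
  n4 = a.(rec X. b.(b.a.a.X + b.(0 + X)\{b})) ⊢ -a-> n0
Trace ⟨bbb⟩ through P, begin at {m0}:
  step 1 (b): {m1}
  step 2 (b): {m2, m3}
  step 3 (b): {m4}
  ✓ P
Trace ⟨bbb⟩ through Q, begin at {n0}:
  step 1 (b): {n1}
  step 2 (b): {n2, n3}
  step 3 (b): ∅ (Q stuck)

bbb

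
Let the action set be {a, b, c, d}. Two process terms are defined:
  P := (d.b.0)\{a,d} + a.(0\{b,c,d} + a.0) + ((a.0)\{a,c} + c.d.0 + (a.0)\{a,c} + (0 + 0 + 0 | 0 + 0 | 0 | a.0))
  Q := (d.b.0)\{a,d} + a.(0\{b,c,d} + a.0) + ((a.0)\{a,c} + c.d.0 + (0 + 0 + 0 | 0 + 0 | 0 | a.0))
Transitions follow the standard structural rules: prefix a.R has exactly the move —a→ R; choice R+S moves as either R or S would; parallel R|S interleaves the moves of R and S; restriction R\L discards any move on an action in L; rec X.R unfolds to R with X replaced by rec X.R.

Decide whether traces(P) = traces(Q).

LTS(P): 5 reachable states
  s0 = (d.b.0)\{a,d} + a.(0\{b,c,d} + a.0) + ((a.0)\{a,c} + c.d.0 + (a.0)\{a,c} + (0 + 0 + 0 | 0 + 0 | 0 | a.0)) → -a-> s1, -a-> s2, -c-> s3
  s1 = 0 | 0 | 0 → deadlocked
  s2 = 0\{b,c,d} + a.0 → -a-> s4
  s3 = d.0 → -d-> s4
  s4 = 0 → deadlocked
LTS(Q): 5 reachable states
  t0 = (d.b.0)\{a,d} + a.(0\{b,c,d} + a.0) + ((a.0)\{a,c} + c.d.0 + (0 + 0 + 0 | 0 + 0 | 0 | a.0)) → -a-> t1, -a-> t2, -c-> t3
  t1 = 0 | 0 | 0 → deadlocked
  t2 = 0\{b,c,d} + a.0 → -a-> t4
  t3 = d.0 → -d-> t4
  t4 = 0 → deadlocked
Coarsest stable partition (strong bisimilarity classes):
  B0 = {s0, t0}
  B1 = {s2, t2}
  B2 = {s1, s4, t1, t4}
  B3 = {s3, t3}
s0 ∈ B0, t0 ∈ B0 → same block
Bisimilar ⇒ trace-equivalent.

traces(P) = traces(Q)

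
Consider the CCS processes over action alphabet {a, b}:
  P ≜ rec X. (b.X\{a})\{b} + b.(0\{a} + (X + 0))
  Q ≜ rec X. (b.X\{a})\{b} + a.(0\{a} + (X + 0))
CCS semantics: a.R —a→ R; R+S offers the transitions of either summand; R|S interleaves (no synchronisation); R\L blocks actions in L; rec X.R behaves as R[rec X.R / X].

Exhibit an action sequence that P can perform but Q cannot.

Reachable graph of P (2 states):
  u0 = rec X. (b.X\{a})\{b} + b.(0\{a} + (X + 0)) → -b-> u1
  u1 = 0\{a} + ((rec X. (b.X\{a})\{b} + b.(0\{a} + (X + 0))) + 0) → -b-> u1
Reachable graph of Q (2 states):
  v0 = rec X. (b.X\{a})\{b} + a.(0\{a} + (X + 0)) → -a-> v1
  v1 = 0\{a} + ((rec X. (b.X\{a})\{b} + a.(0\{a} + (X + 0))) + 0) → -a-> v1
Run σ = ⟨b⟩ on P: start {u0}
  [1] b ⇒ {u1}
  P completes σ.
Run σ = ⟨b⟩ on Q: start {v0}
  [1] b ⇒ no successor for Q

b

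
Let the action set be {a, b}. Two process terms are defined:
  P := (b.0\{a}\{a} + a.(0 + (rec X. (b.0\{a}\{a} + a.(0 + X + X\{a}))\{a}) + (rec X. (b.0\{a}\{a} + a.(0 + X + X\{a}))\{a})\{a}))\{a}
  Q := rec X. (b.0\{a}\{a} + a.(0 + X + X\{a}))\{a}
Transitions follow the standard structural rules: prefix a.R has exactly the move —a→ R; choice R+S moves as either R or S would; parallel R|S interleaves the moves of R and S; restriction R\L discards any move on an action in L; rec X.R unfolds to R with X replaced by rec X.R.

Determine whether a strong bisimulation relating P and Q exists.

YES

P's transition system — 2 states:
  m0 = (b.0\{a}\{a} + a.(0 + (rec X. (b.0\{a}\{a} + a.(0 + X + X\{a}))\{a}) + (rec X. (b.0\{a}\{a} + a.(0 + X + X\{a}))\{a})\{a}))\{a} → -b-> m1
  m1 = 0\{a}\{a}\{a} → ·
Q's transition system — 2 states:
  n0 = rec X. (b.0\{a}\{a} + a.(0 + X + X\{a}))\{a} → -b-> n1
  n1 = 0\{a}\{a}\{a} → ·
Bisimilarity quotient blocks:
  B0 = {m0, n0}
  B1 = {m1, n1}
m0 ∈ B0, n0 ∈ B0 → same block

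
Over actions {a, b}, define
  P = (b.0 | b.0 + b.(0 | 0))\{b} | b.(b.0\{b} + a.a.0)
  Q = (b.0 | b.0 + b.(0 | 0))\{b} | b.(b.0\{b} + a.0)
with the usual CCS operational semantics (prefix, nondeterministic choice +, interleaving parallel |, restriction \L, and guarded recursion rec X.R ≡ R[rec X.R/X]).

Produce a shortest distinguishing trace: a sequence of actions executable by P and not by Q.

Reachable graph of P (5 states):
  m0 = (b.0 | b.0 + b.(0 | 0))\{b} | b.(b.0\{b} + a.a.0) | -b-> m1
  m1 = (b.0 | b.0 + b.(0 | 0))\{b} | (b.0\{b} + a.a.0) | -a-> m2, -b-> m3
  m2 = (b.0 | b.0 + b.(0 | 0))\{b} | a.0 | -a-> m4
  m3 = (b.0 | b.0 + b.(0 | 0))\{b} | 0\{b} | ·
  m4 = (b.0 | b.0 + b.(0 | 0))\{b} | 0 | ·
Reachable graph of Q (4 states):
  n0 = (b.0 | b.0 + b.(0 | 0))\{b} | b.(b.0\{b} + a.0) | -b-> n1
  n1 = (b.0 | b.0 + b.(0 | 0))\{b} | (b.0\{b} + a.0) | -a-> n2, -b-> n3
  n2 = (b.0 | b.0 + b.(0 | 0))\{b} | 0 | ·
  n3 = (b.0 | b.0 + b.(0 | 0))\{b} | 0\{b} | ·
Trace ⟨baa⟩ through P, begin at {m0}:
  after b @ step 1: {m1}
  after a @ step 2: {m2}
  after a @ step 3: {m4}
  ✓ P
Trace ⟨baa⟩ through Q, begin at {n0}:
  after b @ step 1: {n1}
  after a @ step 2: {n2}
  after a @ step 3: ∅  — Q cannot continue

baa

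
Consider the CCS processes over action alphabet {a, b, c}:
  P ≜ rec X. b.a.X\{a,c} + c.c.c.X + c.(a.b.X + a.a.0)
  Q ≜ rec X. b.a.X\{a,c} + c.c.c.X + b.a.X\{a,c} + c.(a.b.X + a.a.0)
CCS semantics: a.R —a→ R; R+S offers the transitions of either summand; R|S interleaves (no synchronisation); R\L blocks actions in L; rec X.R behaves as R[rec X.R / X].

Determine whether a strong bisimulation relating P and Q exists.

Reachable graph of P (10 states):
  u0 = rec X. b.a.X\{a,c} + c.c.c.X + c.(a.b.X + a.a.0) :: ··b··> u1, ··c··> u2, ··c··> u3
  u1 = a.(rec X. b.a.X\{a,c} + c.c.c.X + c.(a.b.X + a.a.0))\{a,c} :: ··a··> u4
  u2 = a.b.(rec X. b.a.X\{a,c} + c.c.c.X + c.(a.b.X + a.a.0)) + a.a.0 :: ··a··> u5, ··a··> u6
  u3 = c.c.(rec X. b.a.X\{a,c} + c.c.c.X + c.(a.b.X + a.a.0)) :: ··c··> u7
  u4 = (rec X. b.a.X\{a,c} + c.c.c.X + c.(a.b.X + a.a.0))\{a,c} :: ··b··> u8
  u5 = a.0 :: ··a··> u9
  u6 = b.(rec X. b.a.X\{a,c} + c.c.c.X + c.(a.b.X + a.a.0)) :: ··b··> u0
  u7 = c.(rec X. b.a.X\{a,c} + c.c.c.X + c.(a.b.X + a.a.0)) :: ··c··> u0
  u8 = (a.(rec X. b.a.X\{a,c} + c.c.c.X + c.(a.b.X + a.a.0))\{a,c})\{a,c} :: (no moves)
  u9 = 0 :: (no moves)
Reachable graph of Q (10 states):
  v0 = rec X. b.a.X\{a,c} + c.c.c.X + b.a.X\{a,c} + c.(a.b.X + a.a.0) :: ··b··> v1, ··c··> v2, ··c··> v3
  v1 = a.(rec X. b.a.X\{a,c} + c.c.c.X + b.a.X\{a,c} + c.(a.b.X + a.a.0))\{a,c} :: ··a··> v4
  v2 = a.b.(rec X. b.a.X\{a,c} + c.c.c.X + b.a.X\{a,c} + c.(a.b.X + a.a.0)) + a.a.0 :: ··a··> v5, ··a··> v6
  v3 = c.c.(rec X. b.a.X\{a,c} + c.c.c.X + b.a.X\{a,c} + c.(a.b.X + a.a.0)) :: ··c··> v7
  v4 = (rec X. b.a.X\{a,c} + c.c.c.X + b.a.X\{a,c} + c.(a.b.X + a.a.0))\{a,c} :: ··b··> v8
  v5 = a.0 :: ··a··> v9
  v6 = b.(rec X. b.a.X\{a,c} + c.c.c.X + b.a.X\{a,c} + c.(a.b.X + a.a.0)) :: ··b··> v0
  v7 = c.(rec X. b.a.X\{a,c} + c.c.c.X + b.a.X\{a,c} + c.(a.b.X + a.a.0)) :: ··c··> v0
  v8 = (a.(rec X. b.a.X\{a,c} + c.c.c.X + b.a.X\{a,c} + c.(a.b.X + a.a.0))\{a,c})\{a,c} :: (no moves)
  v9 = 0 :: (no moves)
Coarsest stable partition (strong bisimilarity classes):
  B0 = {u0, v0}
  B1 = {u2, v2}
  B2 = {u6, v6}
  B3 = {u5, v5}
  B4 = {u8, u9, v8, v9}
  B5 = {u3, v3}
  B6 = {u7, v7}
  B7 = {u1, v1}
  B8 = {u4, v4}
u0 ∈ B0, v0 ∈ B0 → same block

YES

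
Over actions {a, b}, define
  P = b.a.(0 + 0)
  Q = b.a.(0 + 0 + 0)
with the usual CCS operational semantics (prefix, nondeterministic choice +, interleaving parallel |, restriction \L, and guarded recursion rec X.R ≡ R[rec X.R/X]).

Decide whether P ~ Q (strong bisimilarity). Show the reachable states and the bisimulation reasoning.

LTS(P): 3 reachable states
  m0 = b.a.(0 + 0) :: —b→ m1
  m1 = a.(0 + 0) :: —a→ m2
  m2 = 0 + 0 :: ·
LTS(Q): 3 reachable states
  n0 = b.a.(0 + 0 + 0) :: —b→ n1
  n1 = a.(0 + 0 + 0) :: —a→ n2
  n2 = 0 + 0 + 0 :: ·
Bisimilarity quotient blocks:
  B0 = {m0, n0}
  B1 = {m1, n1}
  B2 = {m2, n2}
m0 ∈ B0, n0 ∈ B0 → same block

P ~ Q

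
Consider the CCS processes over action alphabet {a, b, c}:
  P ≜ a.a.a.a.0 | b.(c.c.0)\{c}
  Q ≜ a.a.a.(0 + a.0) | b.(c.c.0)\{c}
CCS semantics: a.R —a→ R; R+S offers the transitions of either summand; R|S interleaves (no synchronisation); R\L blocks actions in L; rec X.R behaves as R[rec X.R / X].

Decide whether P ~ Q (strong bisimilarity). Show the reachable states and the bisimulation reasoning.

LTS(P): 10 reachable states
  u0 = a.a.a.a.0 | b.(c.c.0)\{c} :: =a=> u1, =b=> u2
  u1 = a.a.a.0 | b.(c.c.0)\{c} :: =a=> u3, =b=> u4
  u2 = a.a.a.a.0 | (c.c.0)\{c} :: =a=> u4
  u3 = a.a.0 | b.(c.c.0)\{c} :: =a=> u5, =b=> u6
  u4 = a.a.a.0 | (c.c.0)\{c} :: =a=> u6
  u5 = a.0 | b.(c.c.0)\{c} :: =a=> u7, =b=> u8
  u6 = a.a.0 | (c.c.0)\{c} :: =a=> u8
  u7 = 0 | b.(c.c.0)\{c} :: =b=> u9
  u8 = a.0 | (c.c.0)\{c} :: =a=> u9
  u9 = 0 | (c.c.0)\{c} :: deadlocked
LTS(Q): 10 reachable states
  v0 = a.a.a.(0 + a.0) | b.(c.c.0)\{c} :: =a=> v1, =b=> v2
  v1 = a.a.(0 + a.0) | b.(c.c.0)\{c} :: =a=> v3, =b=> v4
  v2 = a.a.a.(0 + a.0) | (c.c.0)\{c} :: =a=> v4
  v3 = a.(0 + a.0) | b.(c.c.0)\{c} :: =a=> v5, =b=> v6
  v4 = a.a.(0 + a.0) | (c.c.0)\{c} :: =a=> v6
  v5 = (0 + a.0) | b.(c.c.0)\{c} :: =a=> v7, =b=> v8
  v6 = a.(0 + a.0) | (c.c.0)\{c} :: =a=> v8
  v7 = 0 | b.(c.c.0)\{c} :: =b=> v9
  v8 = (0 + a.0) | (c.c.0)\{c} :: =a=> v9
  v9 = 0 | (c.c.0)\{c} :: deadlocked
Partition-refinement fixed point:
  B0 = {u0, v0}
  B1 = {u1, v1}
  B2 = {u4, v4}
  B3 = {u6, v6}
  B4 = {u8, v8}
  B5 = {u9, v9}
  B6 = {u3, v3}
  B7 = {u5, v5}
  B8 = {u7, v7}
  B9 = {u2, v2}
u0 ∈ B0, v0 ∈ B0 → same block

P ~ Q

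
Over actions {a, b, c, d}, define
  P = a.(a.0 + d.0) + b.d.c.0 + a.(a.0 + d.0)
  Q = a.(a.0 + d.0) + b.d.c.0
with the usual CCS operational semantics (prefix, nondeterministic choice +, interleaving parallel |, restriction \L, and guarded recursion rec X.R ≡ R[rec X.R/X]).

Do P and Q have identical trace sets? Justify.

trace-equivalent

LTS(P): 5 reachable states
  m0 = a.(a.0 + d.0) + b.d.c.0 + a.(a.0 + d.0) :: —a→ m1, —b→ m2
  m1 = a.0 + d.0 :: —a→ m3, —d→ m3
  m2 = d.c.0 :: —d→ m4
  m3 = 0 :: (no moves)
  m4 = c.0 :: —c→ m3
LTS(Q): 5 reachable states
  n0 = a.(a.0 + d.0) + b.d.c.0 :: —a→ n1, —b→ n2
  n1 = a.0 + d.0 :: —a→ n3, —d→ n3
  n2 = d.c.0 :: —d→ n4
  n3 = 0 :: (no moves)
  n4 = c.0 :: —c→ n3
Coarsest stable partition (strong bisimilarity classes):
  B0 = {m0, n0}
  B1 = {m1, n1}
  B2 = {m3, n3}
  B3 = {m2, n2}
  B4 = {m4, n4}
m0 ∈ B0, n0 ∈ B0 → same block
Bisimilar ⇒ trace-equivalent.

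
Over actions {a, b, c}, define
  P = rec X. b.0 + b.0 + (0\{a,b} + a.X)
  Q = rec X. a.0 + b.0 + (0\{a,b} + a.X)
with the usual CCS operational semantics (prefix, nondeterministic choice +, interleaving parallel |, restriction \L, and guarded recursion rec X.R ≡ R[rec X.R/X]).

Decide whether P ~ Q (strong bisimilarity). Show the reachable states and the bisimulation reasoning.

Reachable graph of P (2 states):
  u0 = rec X. b.0 + b.0 + (0\{a,b} + a.X) :: —a→ u0, —b→ u1
  u1 = 0 :: (no moves)
Reachable graph of Q (2 states):
  v0 = rec X. a.0 + b.0 + (0\{a,b} + a.X) :: —a→ v0, —a→ v1, —b→ v1
  v1 = 0 :: (no moves)
Partition-refinement fixed point:
  B0 = {u0}
  B1 = {u1, v1}
  B2 = {v0}
u0 ∈ B0, v0 ∈ B2 → different blocks

P ≁ Q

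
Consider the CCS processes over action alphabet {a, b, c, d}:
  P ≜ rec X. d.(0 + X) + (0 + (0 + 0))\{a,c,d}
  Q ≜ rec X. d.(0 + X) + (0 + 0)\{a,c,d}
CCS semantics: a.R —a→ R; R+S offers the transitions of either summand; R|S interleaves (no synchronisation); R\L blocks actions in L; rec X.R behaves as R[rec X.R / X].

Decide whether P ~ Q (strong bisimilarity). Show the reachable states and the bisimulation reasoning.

Reachable graph of P (2 states):
  u0 = rec X. d.(0 + X) + (0 + (0 + 0))\{a,c,d} ⊢ -d-> u1
  u1 = 0 + (rec X. d.(0 + X) + (0 + (0 + 0))\{a,c,d}) ⊢ -d-> u1
Reachable graph of Q (2 states):
  v0 = rec X. d.(0 + X) + (0 + 0)\{a,c,d} ⊢ -d-> v1
  v1 = 0 + (rec X. d.(0 + X) + (0 + 0)\{a,c,d}) ⊢ -d-> v1
Bisimilarity quotient blocks:
  B0 = {u0, u1, v0, v1}
u0 ∈ B0, v0 ∈ B0 → same block

YES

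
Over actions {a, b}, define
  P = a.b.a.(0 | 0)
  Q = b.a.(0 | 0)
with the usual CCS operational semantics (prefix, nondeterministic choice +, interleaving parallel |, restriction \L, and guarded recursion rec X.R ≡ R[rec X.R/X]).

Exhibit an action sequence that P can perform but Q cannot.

Reachable graph of P (4 states):
  m0 = a.b.a.(0 | 0) has moves =a=> m1
  m1 = b.a.(0 | 0) has moves =b=> m2
  m2 = a.(0 | 0) has moves =a=> m3
  m3 = 0 | 0 has moves ∅
Reachable graph of Q (3 states):
  n0 = b.a.(0 | 0) has moves =b=> n1
  n1 = a.(0 | 0) has moves =a=> n2
  n2 = 0 | 0 has moves ∅
Run σ = ⟨a⟩ on P: start {m0}
  step 1 (a): {m1}
  — P admits the full trace.
Run σ = ⟨a⟩ on Q: start {n0}
  step 1 (a): no successor for Q

a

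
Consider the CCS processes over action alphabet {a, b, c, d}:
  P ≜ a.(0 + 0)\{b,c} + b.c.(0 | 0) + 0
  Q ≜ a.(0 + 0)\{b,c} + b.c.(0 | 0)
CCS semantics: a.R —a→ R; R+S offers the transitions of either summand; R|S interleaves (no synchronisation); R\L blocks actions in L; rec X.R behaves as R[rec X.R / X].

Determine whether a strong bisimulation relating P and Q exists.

LTS(P): 4 reachable states
  s0 = a.(0 + 0)\{b,c} + b.c.(0 | 0) + 0 | -a-> s1, -b-> s2
  s1 = (0 + 0)\{b,c} | ∅
  s2 = c.(0 | 0) | -c-> s3
  s3 = 0 | 0 | ∅
LTS(Q): 4 reachable states
  t0 = a.(0 + 0)\{b,c} + b.c.(0 | 0) | -a-> t1, -b-> t2
  t1 = (0 + 0)\{b,c} | ∅
  t2 = c.(0 | 0) | -c-> t3
  t3 = 0 | 0 | ∅
Coarsest stable partition (strong bisimilarity classes):
  B0 = {s0, t0}
  B1 = {s1, s3, t1, t3}
  B2 = {s2, t2}
s0 ∈ B0, t0 ∈ B0 → same block

YES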